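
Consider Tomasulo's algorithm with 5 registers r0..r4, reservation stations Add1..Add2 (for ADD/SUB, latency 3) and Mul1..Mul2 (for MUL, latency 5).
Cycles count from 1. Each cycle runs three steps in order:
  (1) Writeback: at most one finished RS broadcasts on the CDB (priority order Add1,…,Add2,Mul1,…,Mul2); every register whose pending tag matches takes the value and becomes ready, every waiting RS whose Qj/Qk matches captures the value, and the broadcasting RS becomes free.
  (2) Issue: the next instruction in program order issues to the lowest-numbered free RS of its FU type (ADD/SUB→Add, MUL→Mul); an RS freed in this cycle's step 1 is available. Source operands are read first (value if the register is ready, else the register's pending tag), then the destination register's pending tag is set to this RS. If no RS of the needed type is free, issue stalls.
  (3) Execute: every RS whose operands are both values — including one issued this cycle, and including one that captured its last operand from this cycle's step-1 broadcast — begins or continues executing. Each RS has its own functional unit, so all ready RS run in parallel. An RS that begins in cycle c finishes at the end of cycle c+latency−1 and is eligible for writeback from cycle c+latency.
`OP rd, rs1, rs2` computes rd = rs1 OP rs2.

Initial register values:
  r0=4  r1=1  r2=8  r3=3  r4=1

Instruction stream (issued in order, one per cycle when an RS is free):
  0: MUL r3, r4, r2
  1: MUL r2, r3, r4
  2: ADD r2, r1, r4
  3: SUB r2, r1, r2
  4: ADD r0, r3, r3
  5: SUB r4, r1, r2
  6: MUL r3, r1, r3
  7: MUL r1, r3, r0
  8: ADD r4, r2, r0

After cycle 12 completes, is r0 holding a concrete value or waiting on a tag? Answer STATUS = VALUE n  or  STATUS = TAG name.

STATUS = VALUE 16

  c1: issue MUL r3<-Mul1  regs: r0:4,r1:1,r2:8,r3:Mul1,r4:1
  c2: issue MUL r2<-Mul2  regs: r0:4,r1:1,r2:Mul2,r3:Mul1,r4:1
  c3: issue ADD r2<-Add1  regs: r0:4,r1:1,r2:Add1,r3:Mul1,r4:1
  c4: issue SUB r2<-Add2  regs: r0:4,r1:1,r2:Add2,r3:Mul1,r4:1
  c5: stall  regs: r0:4,r1:1,r2:Add2,r3:Mul1,r4:1
  c6: CDB Add1=2; issue ADD r0<-Add1  regs: r0:Add1,r1:1,r2:Add2,r3:Mul1,r4:1
  c7: CDB Mul1=8; stall  regs: r0:Add1,r1:1,r2:Add2,r3:8,r4:1
  c8: stall  regs: r0:Add1,r1:1,r2:Add2,r3:8,r4:1
  c9: CDB Add2=-1; issue SUB r4<-Add2  regs: r0:Add1,r1:1,r2:-1,r3:8,r4:Add2
  c10: CDB Add1=16; issue MUL r3<-Mul1  regs: r0:16,r1:1,r2:-1,r3:Mul1,r4:Add2
  c11: stall  regs: r0:16,r1:1,r2:-1,r3:Mul1,r4:Add2
  c12: CDB Add2=2; stall  regs: r0:16,r1:1,r2:-1,r3:Mul1,r4:2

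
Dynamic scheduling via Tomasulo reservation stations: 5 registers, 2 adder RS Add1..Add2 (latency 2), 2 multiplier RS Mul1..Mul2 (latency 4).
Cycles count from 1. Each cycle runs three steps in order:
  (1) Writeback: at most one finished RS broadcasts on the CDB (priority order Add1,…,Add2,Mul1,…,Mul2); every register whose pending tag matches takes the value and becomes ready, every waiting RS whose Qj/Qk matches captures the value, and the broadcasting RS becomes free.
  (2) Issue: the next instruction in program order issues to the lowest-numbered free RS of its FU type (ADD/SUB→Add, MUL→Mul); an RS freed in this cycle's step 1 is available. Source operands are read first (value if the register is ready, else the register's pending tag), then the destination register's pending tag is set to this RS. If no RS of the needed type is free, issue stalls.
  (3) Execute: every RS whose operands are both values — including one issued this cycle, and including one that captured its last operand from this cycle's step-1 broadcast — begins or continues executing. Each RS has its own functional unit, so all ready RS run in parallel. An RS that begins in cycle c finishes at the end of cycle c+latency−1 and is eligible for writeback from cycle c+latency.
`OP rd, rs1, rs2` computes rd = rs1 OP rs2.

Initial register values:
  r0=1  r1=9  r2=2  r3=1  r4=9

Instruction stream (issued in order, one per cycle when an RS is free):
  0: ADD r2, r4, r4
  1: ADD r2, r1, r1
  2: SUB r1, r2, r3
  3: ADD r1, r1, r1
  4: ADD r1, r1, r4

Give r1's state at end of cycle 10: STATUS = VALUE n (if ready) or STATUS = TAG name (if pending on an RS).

STATUS = VALUE 43

c1: issue ADD r2<-Add1 | r0:1,r1:9,r2:Add1,r3:1,r4:9
c2: issue ADD r2<-Add2 | r0:1,r1:9,r2:Add2,r3:1,r4:9
c3: CDB Add1=18; issue SUB r1<-Add1 | r0:1,r1:Add1,r2:Add2,r3:1,r4:9
c4: CDB Add2=18; issue ADD r1<-Add2 | r0:1,r1:Add2,r2:18,r3:1,r4:9
c5: stall | r0:1,r1:Add2,r2:18,r3:1,r4:9
c6: CDB Add1=17; issue ADD r1<-Add1 | r0:1,r1:Add1,r2:18,r3:1,r4:9
c7: - | r0:1,r1:Add1,r2:18,r3:1,r4:9
c8: CDB Add2=34 | r0:1,r1:Add1,r2:18,r3:1,r4:9
c9: - | r0:1,r1:Add1,r2:18,r3:1,r4:9
c10: CDB Add1=43 | r0:1,r1:43,r2:18,r3:1,r4:9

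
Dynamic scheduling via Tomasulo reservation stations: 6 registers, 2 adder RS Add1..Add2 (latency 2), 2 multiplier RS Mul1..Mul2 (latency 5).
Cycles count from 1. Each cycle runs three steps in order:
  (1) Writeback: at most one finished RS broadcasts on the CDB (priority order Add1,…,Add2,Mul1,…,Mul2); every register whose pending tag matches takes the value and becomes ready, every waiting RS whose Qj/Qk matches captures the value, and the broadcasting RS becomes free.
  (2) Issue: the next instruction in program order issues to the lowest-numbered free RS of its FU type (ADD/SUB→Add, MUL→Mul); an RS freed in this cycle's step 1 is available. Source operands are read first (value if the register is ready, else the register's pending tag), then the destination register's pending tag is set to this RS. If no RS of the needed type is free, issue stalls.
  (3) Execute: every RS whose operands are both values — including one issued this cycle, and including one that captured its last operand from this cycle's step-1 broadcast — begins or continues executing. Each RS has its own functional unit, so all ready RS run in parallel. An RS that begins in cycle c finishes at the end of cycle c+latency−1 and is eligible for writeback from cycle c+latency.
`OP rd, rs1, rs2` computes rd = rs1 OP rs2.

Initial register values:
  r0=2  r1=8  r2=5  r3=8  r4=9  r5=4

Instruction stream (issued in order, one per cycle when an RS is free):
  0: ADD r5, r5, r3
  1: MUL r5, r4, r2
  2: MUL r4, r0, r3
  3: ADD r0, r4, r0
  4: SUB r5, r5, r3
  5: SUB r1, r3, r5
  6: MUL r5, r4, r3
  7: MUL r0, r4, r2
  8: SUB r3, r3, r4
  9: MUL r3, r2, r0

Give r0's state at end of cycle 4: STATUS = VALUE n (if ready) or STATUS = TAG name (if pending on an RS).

cycle 1: issue ADD r5<-Add1 // r0:2,r1:8,r2:5,r3:8,r4:9,r5:Add1
cycle 2: issue MUL r5<-Mul1 // r0:2,r1:8,r2:5,r3:8,r4:9,r5:Mul1
cycle 3: CDB Add1=12; issue MUL r4<-Mul2 // r0:2,r1:8,r2:5,r3:8,r4:Mul2,r5:Mul1
cycle 4: issue ADD r0<-Add1 // r0:Add1,r1:8,r2:5,r3:8,r4:Mul2,r5:Mul1

STATUS = TAG Add1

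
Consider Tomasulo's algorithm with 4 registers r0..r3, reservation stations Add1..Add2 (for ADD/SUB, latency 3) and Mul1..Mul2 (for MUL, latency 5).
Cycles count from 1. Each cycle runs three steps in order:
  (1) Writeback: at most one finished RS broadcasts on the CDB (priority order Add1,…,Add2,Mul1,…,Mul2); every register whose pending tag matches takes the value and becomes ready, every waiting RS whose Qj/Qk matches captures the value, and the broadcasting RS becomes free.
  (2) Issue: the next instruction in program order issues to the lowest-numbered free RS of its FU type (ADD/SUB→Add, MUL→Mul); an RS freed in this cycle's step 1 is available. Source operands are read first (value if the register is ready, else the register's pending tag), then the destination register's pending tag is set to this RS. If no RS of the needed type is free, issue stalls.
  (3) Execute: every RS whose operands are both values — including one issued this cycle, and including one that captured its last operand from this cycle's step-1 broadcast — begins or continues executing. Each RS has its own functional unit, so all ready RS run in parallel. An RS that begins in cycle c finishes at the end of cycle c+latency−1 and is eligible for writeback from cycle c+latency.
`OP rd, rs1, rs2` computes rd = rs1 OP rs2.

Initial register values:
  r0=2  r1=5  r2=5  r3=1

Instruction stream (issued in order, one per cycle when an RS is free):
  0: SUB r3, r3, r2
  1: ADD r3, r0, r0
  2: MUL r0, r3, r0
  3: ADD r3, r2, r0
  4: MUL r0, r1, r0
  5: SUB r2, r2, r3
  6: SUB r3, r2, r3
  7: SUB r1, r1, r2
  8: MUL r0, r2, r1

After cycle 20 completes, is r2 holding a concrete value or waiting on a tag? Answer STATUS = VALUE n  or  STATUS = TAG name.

STATUS = VALUE -8

  c1: issue SUB r3<-Add1  regs: r0:2,r1:5,r2:5,r3:Add1
  c2: issue ADD r3<-Add2  regs: r0:2,r1:5,r2:5,r3:Add2
  c3: issue MUL r0<-Mul1  regs: r0:Mul1,r1:5,r2:5,r3:Add2
  c4: CDB Add1=-4; issue ADD r3<-Add1  regs: r0:Mul1,r1:5,r2:5,r3:Add1
  c5: CDB Add2=4; issue MUL r0<-Mul2  regs: r0:Mul2,r1:5,r2:5,r3:Add1
  c6: issue SUB r2<-Add2  regs: r0:Mul2,r1:5,r2:Add2,r3:Add1
  c7: stall  regs: r0:Mul2,r1:5,r2:Add2,r3:Add1
  c8: stall  regs: r0:Mul2,r1:5,r2:Add2,r3:Add1
  c9: stall  regs: r0:Mul2,r1:5,r2:Add2,r3:Add1
  c10: CDB Mul1=8; stall  regs: r0:Mul2,r1:5,r2:Add2,r3:Add1
  c11: stall  regs: r0:Mul2,r1:5,r2:Add2,r3:Add1
  c12: stall  regs: r0:Mul2,r1:5,r2:Add2,r3:Add1
  c13: CDB Add1=13; issue SUB r3<-Add1  regs: r0:Mul2,r1:5,r2:Add2,r3:Add1
  c14: stall  regs: r0:Mul2,r1:5,r2:Add2,r3:Add1
  c15: CDB Mul2=40; stall  regs: r0:40,r1:5,r2:Add2,r3:Add1
  c16: CDB Add2=-8; issue SUB r1<-Add2  regs: r0:40,r1:Add2,r2:-8,r3:Add1
  c17: issue MUL r0<-Mul1  regs: r0:Mul1,r1:Add2,r2:-8,r3:Add1
  c18: -  regs: r0:Mul1,r1:Add2,r2:-8,r3:Add1
  c19: CDB Add1=-21  regs: r0:Mul1,r1:Add2,r2:-8,r3:-21
  c20: CDB Add2=13  regs: r0:Mul1,r1:13,r2:-8,r3:-21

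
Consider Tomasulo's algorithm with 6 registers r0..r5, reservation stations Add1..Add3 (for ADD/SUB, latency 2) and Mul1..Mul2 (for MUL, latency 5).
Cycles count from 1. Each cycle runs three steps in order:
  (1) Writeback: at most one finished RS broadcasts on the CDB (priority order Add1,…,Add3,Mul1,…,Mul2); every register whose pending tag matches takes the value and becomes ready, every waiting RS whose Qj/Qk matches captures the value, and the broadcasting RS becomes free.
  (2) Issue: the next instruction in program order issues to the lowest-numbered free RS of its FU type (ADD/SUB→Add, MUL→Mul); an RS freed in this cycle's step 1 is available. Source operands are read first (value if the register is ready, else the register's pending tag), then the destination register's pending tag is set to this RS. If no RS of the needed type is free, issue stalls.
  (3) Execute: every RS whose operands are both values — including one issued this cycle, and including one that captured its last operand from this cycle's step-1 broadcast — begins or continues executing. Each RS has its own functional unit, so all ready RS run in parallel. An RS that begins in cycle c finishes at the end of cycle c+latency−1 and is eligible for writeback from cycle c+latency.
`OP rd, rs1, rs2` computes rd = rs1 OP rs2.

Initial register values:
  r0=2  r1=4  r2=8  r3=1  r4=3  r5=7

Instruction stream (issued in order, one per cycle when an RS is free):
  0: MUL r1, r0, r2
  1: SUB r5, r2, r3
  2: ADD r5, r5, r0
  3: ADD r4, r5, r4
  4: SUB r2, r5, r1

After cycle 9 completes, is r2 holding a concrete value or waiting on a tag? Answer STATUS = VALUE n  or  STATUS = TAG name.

  c1: issue MUL r1<-Mul1  regs: r0:2,r1:Mul1,r2:8,r3:1,r4:3,r5:7
  c2: issue SUB r5<-Add1  regs: r0:2,r1:Mul1,r2:8,r3:1,r4:3,r5:Add1
  c3: issue ADD r5<-Add2  regs: r0:2,r1:Mul1,r2:8,r3:1,r4:3,r5:Add2
  c4: CDB Add1=7; issue ADD r4<-Add1  regs: r0:2,r1:Mul1,r2:8,r3:1,r4:Add1,r5:Add2
  c5: issue SUB r2<-Add3  regs: r0:2,r1:Mul1,r2:Add3,r3:1,r4:Add1,r5:Add2
  c6: CDB Add2=9  regs: r0:2,r1:Mul1,r2:Add3,r3:1,r4:Add1,r5:9
  c7: CDB Mul1=16  regs: r0:2,r1:16,r2:Add3,r3:1,r4:Add1,r5:9
  c8: CDB Add1=12  regs: r0:2,r1:16,r2:Add3,r3:1,r4:12,r5:9
  c9: CDB Add3=-7  regs: r0:2,r1:16,r2:-7,r3:1,r4:12,r5:9

STATUS = VALUE -7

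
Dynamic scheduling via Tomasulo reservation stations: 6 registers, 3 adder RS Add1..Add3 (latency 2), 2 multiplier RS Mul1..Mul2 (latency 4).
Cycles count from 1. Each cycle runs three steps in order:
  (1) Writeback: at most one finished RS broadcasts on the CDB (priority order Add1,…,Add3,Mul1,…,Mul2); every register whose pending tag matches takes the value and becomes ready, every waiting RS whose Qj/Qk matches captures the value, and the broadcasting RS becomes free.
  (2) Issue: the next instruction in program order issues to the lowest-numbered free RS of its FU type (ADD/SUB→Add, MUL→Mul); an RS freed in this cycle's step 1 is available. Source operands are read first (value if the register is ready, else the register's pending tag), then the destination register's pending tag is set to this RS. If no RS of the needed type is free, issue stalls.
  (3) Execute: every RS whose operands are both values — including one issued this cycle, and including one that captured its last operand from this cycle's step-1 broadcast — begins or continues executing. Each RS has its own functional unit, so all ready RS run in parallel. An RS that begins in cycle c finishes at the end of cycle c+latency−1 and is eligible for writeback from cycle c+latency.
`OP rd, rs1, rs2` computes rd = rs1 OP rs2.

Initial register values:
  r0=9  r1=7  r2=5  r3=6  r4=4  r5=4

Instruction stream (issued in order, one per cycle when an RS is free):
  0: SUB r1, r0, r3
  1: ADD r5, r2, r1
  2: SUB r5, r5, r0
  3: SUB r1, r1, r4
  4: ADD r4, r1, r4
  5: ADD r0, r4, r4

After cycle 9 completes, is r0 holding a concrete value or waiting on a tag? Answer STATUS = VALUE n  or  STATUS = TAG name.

c1: issue SUB r1<-Add1 | r0:9,r1:Add1,r2:5,r3:6,r4:4,r5:4
c2: issue ADD r5<-Add2 | r0:9,r1:Add1,r2:5,r3:6,r4:4,r5:Add2
c3: CDB Add1=3; issue SUB r5<-Add1 | r0:9,r1:3,r2:5,r3:6,r4:4,r5:Add1
c4: issue SUB r1<-Add3 | r0:9,r1:Add3,r2:5,r3:6,r4:4,r5:Add1
c5: CDB Add2=8; issue ADD r4<-Add2 | r0:9,r1:Add3,r2:5,r3:6,r4:Add2,r5:Add1
c6: CDB Add3=-1; issue ADD r0<-Add3 | r0:Add3,r1:-1,r2:5,r3:6,r4:Add2,r5:Add1
c7: CDB Add1=-1 | r0:Add3,r1:-1,r2:5,r3:6,r4:Add2,r5:-1
c8: CDB Add2=3 | r0:Add3,r1:-1,r2:5,r3:6,r4:3,r5:-1
c9: - | r0:Add3,r1:-1,r2:5,r3:6,r4:3,r5:-1

STATUS = TAG Add3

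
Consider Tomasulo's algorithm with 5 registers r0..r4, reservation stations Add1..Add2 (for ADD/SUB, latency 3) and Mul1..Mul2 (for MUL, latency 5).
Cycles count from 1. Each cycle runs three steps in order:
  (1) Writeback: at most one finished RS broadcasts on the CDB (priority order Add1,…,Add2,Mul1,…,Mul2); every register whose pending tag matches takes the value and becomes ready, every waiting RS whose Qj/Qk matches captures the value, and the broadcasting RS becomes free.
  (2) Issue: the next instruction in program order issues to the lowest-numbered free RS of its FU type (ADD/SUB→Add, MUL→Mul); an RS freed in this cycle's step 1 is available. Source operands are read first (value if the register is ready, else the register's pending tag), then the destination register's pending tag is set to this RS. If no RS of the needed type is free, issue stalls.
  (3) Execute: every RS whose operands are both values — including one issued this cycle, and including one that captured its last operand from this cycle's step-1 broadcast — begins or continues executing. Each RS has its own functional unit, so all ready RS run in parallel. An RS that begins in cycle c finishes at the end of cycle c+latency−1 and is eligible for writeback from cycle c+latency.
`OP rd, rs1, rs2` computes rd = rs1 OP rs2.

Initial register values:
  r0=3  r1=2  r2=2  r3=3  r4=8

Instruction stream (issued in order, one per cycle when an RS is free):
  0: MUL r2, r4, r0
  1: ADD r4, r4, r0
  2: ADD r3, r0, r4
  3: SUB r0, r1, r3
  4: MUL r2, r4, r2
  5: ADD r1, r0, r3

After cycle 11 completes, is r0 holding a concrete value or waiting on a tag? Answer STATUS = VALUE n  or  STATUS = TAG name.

STATUS = VALUE -12

c1: issue MUL r2<-Mul1 | r0:3,r1:2,r2:Mul1,r3:3,r4:8
c2: issue ADD r4<-Add1 | r0:3,r1:2,r2:Mul1,r3:3,r4:Add1
c3: issue ADD r3<-Add2 | r0:3,r1:2,r2:Mul1,r3:Add2,r4:Add1
c4: stall | r0:3,r1:2,r2:Mul1,r3:Add2,r4:Add1
c5: CDB Add1=11; issue SUB r0<-Add1 | r0:Add1,r1:2,r2:Mul1,r3:Add2,r4:11
c6: CDB Mul1=24; issue MUL r2<-Mul1 | r0:Add1,r1:2,r2:Mul1,r3:Add2,r4:11
c7: stall | r0:Add1,r1:2,r2:Mul1,r3:Add2,r4:11
c8: CDB Add2=14; issue ADD r1<-Add2 | r0:Add1,r1:Add2,r2:Mul1,r3:14,r4:11
c9: - | r0:Add1,r1:Add2,r2:Mul1,r3:14,r4:11
c10: - | r0:Add1,r1:Add2,r2:Mul1,r3:14,r4:11
c11: CDB Add1=-12 | r0:-12,r1:Add2,r2:Mul1,r3:14,r4:11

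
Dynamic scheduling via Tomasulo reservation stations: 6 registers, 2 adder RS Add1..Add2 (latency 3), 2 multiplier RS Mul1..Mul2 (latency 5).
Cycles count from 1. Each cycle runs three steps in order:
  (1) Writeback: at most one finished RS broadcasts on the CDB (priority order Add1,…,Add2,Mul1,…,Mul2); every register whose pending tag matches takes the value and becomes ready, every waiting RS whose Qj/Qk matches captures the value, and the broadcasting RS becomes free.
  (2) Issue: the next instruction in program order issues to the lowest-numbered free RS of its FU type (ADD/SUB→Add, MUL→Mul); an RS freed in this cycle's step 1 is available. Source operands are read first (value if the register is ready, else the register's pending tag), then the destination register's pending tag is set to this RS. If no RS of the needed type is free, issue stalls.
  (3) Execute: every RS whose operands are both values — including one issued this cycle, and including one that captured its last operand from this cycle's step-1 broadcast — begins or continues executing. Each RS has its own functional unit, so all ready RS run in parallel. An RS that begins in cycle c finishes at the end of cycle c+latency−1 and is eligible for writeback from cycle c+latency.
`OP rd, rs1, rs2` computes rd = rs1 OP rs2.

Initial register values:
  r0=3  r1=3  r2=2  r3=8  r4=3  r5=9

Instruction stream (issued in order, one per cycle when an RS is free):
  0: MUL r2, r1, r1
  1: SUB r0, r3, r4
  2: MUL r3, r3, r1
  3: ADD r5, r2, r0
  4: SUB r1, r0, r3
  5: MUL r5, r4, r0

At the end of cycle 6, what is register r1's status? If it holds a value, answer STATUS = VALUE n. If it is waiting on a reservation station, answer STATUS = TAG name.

STATUS = TAG Add1

cycle 1: issue MUL r2<-Mul1 // r0:3,r1:3,r2:Mul1,r3:8,r4:3,r5:9
cycle 2: issue SUB r0<-Add1 // r0:Add1,r1:3,r2:Mul1,r3:8,r4:3,r5:9
cycle 3: issue MUL r3<-Mul2 // r0:Add1,r1:3,r2:Mul1,r3:Mul2,r4:3,r5:9
cycle 4: issue ADD r5<-Add2 // r0:Add1,r1:3,r2:Mul1,r3:Mul2,r4:3,r5:Add2
cycle 5: CDB Add1=5; issue SUB r1<-Add1 // r0:5,r1:Add1,r2:Mul1,r3:Mul2,r4:3,r5:Add2
cycle 6: CDB Mul1=9; issue MUL r5<-Mul1 // r0:5,r1:Add1,r2:9,r3:Mul2,r4:3,r5:Mul1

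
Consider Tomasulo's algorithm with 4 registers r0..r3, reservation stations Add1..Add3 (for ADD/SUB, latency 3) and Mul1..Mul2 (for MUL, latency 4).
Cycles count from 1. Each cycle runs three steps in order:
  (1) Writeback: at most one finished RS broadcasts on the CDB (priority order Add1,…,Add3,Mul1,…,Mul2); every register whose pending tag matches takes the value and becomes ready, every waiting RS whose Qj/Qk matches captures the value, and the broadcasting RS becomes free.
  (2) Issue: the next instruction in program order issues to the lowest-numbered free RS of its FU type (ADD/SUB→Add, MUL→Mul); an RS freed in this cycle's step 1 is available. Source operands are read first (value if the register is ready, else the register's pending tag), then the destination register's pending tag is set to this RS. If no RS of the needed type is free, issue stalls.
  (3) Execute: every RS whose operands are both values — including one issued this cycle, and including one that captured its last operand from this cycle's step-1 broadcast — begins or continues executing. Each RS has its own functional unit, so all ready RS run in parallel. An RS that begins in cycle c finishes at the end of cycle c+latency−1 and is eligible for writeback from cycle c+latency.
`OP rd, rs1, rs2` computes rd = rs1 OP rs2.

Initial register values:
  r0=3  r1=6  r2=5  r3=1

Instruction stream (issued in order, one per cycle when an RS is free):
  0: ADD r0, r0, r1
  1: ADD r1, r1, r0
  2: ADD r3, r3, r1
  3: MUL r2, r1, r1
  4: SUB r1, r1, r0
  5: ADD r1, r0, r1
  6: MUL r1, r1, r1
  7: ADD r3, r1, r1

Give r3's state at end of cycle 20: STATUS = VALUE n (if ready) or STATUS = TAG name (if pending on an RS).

STATUS = VALUE 450

  c1: issue ADD r0<-Add1  regs: r0:Add1,r1:6,r2:5,r3:1
  c2: issue ADD r1<-Add2  regs: r0:Add1,r1:Add2,r2:5,r3:1
  c3: issue ADD r3<-Add3  regs: r0:Add1,r1:Add2,r2:5,r3:Add3
  c4: CDB Add1=9; issue MUL r2<-Mul1  regs: r0:9,r1:Add2,r2:Mul1,r3:Add3
  c5: issue SUB r1<-Add1  regs: r0:9,r1:Add1,r2:Mul1,r3:Add3
  c6: stall  regs: r0:9,r1:Add1,r2:Mul1,r3:Add3
  c7: CDB Add2=15; issue ADD r1<-Add2  regs: r0:9,r1:Add2,r2:Mul1,r3:Add3
  c8: issue MUL r1<-Mul2  regs: r0:9,r1:Mul2,r2:Mul1,r3:Add3
  c9: stall  regs: r0:9,r1:Mul2,r2:Mul1,r3:Add3
  c10: CDB Add1=6; issue ADD r3<-Add1  regs: r0:9,r1:Mul2,r2:Mul1,r3:Add1
  c11: CDB Add3=16  regs: r0:9,r1:Mul2,r2:Mul1,r3:Add1
  c12: CDB Mul1=225  regs: r0:9,r1:Mul2,r2:225,r3:Add1
  c13: CDB Add2=15  regs: r0:9,r1:Mul2,r2:225,r3:Add1
  c14: -  regs: r0:9,r1:Mul2,r2:225,r3:Add1
  c15: -  regs: r0:9,r1:Mul2,r2:225,r3:Add1
  c16: -  regs: r0:9,r1:Mul2,r2:225,r3:Add1
  c17: CDB Mul2=225  regs: r0:9,r1:225,r2:225,r3:Add1
  c18: -  regs: r0:9,r1:225,r2:225,r3:Add1
  c19: -  regs: r0:9,r1:225,r2:225,r3:Add1
  c20: CDB Add1=450  regs: r0:9,r1:225,r2:225,r3:450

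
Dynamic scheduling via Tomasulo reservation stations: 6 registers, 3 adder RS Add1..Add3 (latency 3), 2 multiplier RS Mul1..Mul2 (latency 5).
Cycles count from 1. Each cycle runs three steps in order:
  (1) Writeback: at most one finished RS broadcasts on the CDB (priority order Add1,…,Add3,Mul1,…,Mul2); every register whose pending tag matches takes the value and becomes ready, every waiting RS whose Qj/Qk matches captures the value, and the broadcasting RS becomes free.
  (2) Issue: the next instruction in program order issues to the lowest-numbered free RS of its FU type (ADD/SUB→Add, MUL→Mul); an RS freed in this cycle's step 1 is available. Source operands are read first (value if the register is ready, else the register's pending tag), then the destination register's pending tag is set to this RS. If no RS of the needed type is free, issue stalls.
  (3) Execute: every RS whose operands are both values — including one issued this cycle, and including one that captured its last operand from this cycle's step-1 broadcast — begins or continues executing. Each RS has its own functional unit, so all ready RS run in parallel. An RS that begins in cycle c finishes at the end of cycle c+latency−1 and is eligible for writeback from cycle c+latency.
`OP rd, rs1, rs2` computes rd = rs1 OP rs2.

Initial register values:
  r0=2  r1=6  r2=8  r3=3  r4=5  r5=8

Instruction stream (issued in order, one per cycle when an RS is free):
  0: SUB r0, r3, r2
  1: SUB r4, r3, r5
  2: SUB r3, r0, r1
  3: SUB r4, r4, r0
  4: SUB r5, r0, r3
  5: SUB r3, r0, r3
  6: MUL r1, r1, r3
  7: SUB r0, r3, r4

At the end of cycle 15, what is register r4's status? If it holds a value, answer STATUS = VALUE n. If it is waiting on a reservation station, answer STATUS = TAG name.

STATUS = VALUE 0

cycle 1: issue SUB r0<-Add1 // r0:Add1,r1:6,r2:8,r3:3,r4:5,r5:8
cycle 2: issue SUB r4<-Add2 // r0:Add1,r1:6,r2:8,r3:3,r4:Add2,r5:8
cycle 3: issue SUB r3<-Add3 // r0:Add1,r1:6,r2:8,r3:Add3,r4:Add2,r5:8
cycle 4: CDB Add1=-5; issue SUB r4<-Add1 // r0:-5,r1:6,r2:8,r3:Add3,r4:Add1,r5:8
cycle 5: CDB Add2=-5; issue SUB r5<-Add2 // r0:-5,r1:6,r2:8,r3:Add3,r4:Add1,r5:Add2
cycle 6: stall // r0:-5,r1:6,r2:8,r3:Add3,r4:Add1,r5:Add2
cycle 7: CDB Add3=-11; issue SUB r3<-Add3 // r0:-5,r1:6,r2:8,r3:Add3,r4:Add1,r5:Add2
cycle 8: CDB Add1=0; issue MUL r1<-Mul1 // r0:-5,r1:Mul1,r2:8,r3:Add3,r4:0,r5:Add2
cycle 9: issue SUB r0<-Add1 // r0:Add1,r1:Mul1,r2:8,r3:Add3,r4:0,r5:Add2
cycle 10: CDB Add2=6 // r0:Add1,r1:Mul1,r2:8,r3:Add3,r4:0,r5:6
cycle 11: CDB Add3=6 // r0:Add1,r1:Mul1,r2:8,r3:6,r4:0,r5:6
cycle 12: - // r0:Add1,r1:Mul1,r2:8,r3:6,r4:0,r5:6
cycle 13: - // r0:Add1,r1:Mul1,r2:8,r3:6,r4:0,r5:6
cycle 14: CDB Add1=6 // r0:6,r1:Mul1,r2:8,r3:6,r4:0,r5:6
cycle 15: - // r0:6,r1:Mul1,r2:8,r3:6,r4:0,r5:6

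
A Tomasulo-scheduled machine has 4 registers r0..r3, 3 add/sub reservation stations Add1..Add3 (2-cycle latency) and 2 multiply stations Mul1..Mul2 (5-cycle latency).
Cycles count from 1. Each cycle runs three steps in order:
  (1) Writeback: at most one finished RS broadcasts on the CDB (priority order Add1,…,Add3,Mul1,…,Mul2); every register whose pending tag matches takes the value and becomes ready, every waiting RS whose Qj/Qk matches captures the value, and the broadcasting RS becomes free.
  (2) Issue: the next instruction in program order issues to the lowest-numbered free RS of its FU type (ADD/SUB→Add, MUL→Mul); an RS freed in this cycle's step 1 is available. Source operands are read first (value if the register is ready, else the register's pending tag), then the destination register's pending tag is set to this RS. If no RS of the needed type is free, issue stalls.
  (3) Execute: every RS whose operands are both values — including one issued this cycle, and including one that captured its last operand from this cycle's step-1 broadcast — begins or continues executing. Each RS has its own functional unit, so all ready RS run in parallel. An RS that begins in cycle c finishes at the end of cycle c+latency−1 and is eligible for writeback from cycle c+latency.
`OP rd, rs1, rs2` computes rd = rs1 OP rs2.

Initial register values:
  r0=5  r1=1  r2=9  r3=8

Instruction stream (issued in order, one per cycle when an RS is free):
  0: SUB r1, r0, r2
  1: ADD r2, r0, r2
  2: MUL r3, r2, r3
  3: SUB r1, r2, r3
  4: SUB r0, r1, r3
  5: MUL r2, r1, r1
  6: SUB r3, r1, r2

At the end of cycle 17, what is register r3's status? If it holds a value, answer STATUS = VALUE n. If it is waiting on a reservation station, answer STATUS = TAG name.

STATUS = TAG Add3

  c1: issue SUB r1<-Add1  regs: r0:5,r1:Add1,r2:9,r3:8
  c2: issue ADD r2<-Add2  regs: r0:5,r1:Add1,r2:Add2,r3:8
  c3: CDB Add1=-4; issue MUL r3<-Mul1  regs: r0:5,r1:-4,r2:Add2,r3:Mul1
  c4: CDB Add2=14; issue SUB r1<-Add1  regs: r0:5,r1:Add1,r2:14,r3:Mul1
  c5: issue SUB r0<-Add2  regs: r0:Add2,r1:Add1,r2:14,r3:Mul1
  c6: issue MUL r2<-Mul2  regs: r0:Add2,r1:Add1,r2:Mul2,r3:Mul1
  c7: issue SUB r3<-Add3  regs: r0:Add2,r1:Add1,r2:Mul2,r3:Add3
  c8: -  regs: r0:Add2,r1:Add1,r2:Mul2,r3:Add3
  c9: CDB Mul1=112  regs: r0:Add2,r1:Add1,r2:Mul2,r3:Add3
  c10: -  regs: r0:Add2,r1:Add1,r2:Mul2,r3:Add3
  c11: CDB Add1=-98  regs: r0:Add2,r1:-98,r2:Mul2,r3:Add3
  c12: -  regs: r0:Add2,r1:-98,r2:Mul2,r3:Add3
  c13: CDB Add2=-210  regs: r0:-210,r1:-98,r2:Mul2,r3:Add3
  c14: -  regs: r0:-210,r1:-98,r2:Mul2,r3:Add3
  c15: -  regs: r0:-210,r1:-98,r2:Mul2,r3:Add3
  c16: CDB Mul2=9604  regs: r0:-210,r1:-98,r2:9604,r3:Add3
  c17: -  regs: r0:-210,r1:-98,r2:9604,r3:Add3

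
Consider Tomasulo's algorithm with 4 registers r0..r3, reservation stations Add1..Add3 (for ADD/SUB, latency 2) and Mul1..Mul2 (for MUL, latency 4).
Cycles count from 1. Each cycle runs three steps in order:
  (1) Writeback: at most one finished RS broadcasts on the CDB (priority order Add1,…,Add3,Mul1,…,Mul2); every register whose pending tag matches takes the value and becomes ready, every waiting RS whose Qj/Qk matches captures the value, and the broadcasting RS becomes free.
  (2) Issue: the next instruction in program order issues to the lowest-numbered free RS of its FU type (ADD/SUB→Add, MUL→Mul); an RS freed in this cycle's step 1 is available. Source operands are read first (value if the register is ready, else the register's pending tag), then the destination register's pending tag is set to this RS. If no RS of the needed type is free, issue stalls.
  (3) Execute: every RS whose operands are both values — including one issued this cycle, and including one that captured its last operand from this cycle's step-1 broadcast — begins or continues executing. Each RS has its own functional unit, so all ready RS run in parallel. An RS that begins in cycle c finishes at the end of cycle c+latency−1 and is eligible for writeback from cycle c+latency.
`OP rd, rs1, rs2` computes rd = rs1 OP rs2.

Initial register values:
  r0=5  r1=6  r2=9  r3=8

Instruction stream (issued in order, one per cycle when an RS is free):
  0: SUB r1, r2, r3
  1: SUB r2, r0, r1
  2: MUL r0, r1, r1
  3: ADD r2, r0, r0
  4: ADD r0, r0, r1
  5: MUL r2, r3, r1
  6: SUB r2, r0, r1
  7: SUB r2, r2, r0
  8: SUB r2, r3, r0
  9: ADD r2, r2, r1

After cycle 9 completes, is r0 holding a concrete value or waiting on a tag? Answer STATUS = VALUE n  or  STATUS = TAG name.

STATUS = TAG Add2

cycle 1: issue SUB r1<-Add1 // r0:5,r1:Add1,r2:9,r3:8
cycle 2: issue SUB r2<-Add2 // r0:5,r1:Add1,r2:Add2,r3:8
cycle 3: CDB Add1=1; issue MUL r0<-Mul1 // r0:Mul1,r1:1,r2:Add2,r3:8
cycle 4: issue ADD r2<-Add1 // r0:Mul1,r1:1,r2:Add1,r3:8
cycle 5: CDB Add2=4; issue ADD r0<-Add2 // r0:Add2,r1:1,r2:Add1,r3:8
cycle 6: issue MUL r2<-Mul2 // r0:Add2,r1:1,r2:Mul2,r3:8
cycle 7: CDB Mul1=1; issue SUB r2<-Add3 // r0:Add2,r1:1,r2:Add3,r3:8
cycle 8: stall // r0:Add2,r1:1,r2:Add3,r3:8
cycle 9: CDB Add1=2; issue SUB r2<-Add1 // r0:Add2,r1:1,r2:Add1,r3:8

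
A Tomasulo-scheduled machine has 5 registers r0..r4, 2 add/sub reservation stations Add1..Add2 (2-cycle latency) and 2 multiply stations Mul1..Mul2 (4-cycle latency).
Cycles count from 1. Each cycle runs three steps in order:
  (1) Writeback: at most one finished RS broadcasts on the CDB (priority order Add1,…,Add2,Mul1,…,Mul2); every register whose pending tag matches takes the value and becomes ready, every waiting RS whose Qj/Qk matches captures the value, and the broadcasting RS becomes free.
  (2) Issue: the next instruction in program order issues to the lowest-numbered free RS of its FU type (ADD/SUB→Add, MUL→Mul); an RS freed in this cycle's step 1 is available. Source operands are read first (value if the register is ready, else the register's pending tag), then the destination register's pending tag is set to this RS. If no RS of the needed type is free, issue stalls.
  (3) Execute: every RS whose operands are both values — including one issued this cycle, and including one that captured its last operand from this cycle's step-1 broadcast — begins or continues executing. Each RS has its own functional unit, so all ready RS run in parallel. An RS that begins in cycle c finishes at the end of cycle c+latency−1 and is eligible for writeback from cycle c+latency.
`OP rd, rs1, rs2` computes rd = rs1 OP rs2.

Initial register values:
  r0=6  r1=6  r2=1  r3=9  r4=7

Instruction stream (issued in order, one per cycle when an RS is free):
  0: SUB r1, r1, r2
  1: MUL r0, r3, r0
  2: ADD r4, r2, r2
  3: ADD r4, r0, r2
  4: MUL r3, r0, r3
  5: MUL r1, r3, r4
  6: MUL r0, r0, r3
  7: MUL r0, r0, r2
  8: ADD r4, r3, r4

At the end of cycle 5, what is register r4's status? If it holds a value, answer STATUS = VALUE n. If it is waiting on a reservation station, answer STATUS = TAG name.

STATUS = TAG Add2

cycle 1: issue SUB r1<-Add1 // r0:6,r1:Add1,r2:1,r3:9,r4:7
cycle 2: issue MUL r0<-Mul1 // r0:Mul1,r1:Add1,r2:1,r3:9,r4:7
cycle 3: CDB Add1=5; issue ADD r4<-Add1 // r0:Mul1,r1:5,r2:1,r3:9,r4:Add1
cycle 4: issue ADD r4<-Add2 // r0:Mul1,r1:5,r2:1,r3:9,r4:Add2
cycle 5: CDB Add1=2; issue MUL r3<-Mul2 // r0:Mul1,r1:5,r2:1,r3:Mul2,r4:Add2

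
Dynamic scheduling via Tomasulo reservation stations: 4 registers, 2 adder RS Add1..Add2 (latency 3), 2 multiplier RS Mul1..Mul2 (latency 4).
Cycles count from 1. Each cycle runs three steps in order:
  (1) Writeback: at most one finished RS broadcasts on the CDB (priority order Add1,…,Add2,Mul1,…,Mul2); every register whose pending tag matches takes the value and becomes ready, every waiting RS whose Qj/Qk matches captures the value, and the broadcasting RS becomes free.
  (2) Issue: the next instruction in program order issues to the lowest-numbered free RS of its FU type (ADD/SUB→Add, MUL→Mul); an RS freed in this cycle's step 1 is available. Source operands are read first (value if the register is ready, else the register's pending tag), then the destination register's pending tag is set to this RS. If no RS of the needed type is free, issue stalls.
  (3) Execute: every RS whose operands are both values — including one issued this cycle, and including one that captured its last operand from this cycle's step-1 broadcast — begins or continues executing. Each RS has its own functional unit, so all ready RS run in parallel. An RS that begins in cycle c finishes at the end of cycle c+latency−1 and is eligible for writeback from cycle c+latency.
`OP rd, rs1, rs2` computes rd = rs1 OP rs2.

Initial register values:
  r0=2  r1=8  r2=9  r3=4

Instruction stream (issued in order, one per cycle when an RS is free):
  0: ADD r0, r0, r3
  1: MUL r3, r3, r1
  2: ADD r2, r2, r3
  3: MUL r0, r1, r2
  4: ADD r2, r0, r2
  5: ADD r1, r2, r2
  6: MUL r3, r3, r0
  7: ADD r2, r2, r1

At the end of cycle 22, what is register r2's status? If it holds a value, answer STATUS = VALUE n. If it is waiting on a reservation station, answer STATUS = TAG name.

STATUS = VALUE 1107

cycle 1: issue ADD r0<-Add1 // r0:Add1,r1:8,r2:9,r3:4
cycle 2: issue MUL r3<-Mul1 // r0:Add1,r1:8,r2:9,r3:Mul1
cycle 3: issue ADD r2<-Add2 // r0:Add1,r1:8,r2:Add2,r3:Mul1
cycle 4: CDB Add1=6; issue MUL r0<-Mul2 // r0:Mul2,r1:8,r2:Add2,r3:Mul1
cycle 5: issue ADD r2<-Add1 // r0:Mul2,r1:8,r2:Add1,r3:Mul1
cycle 6: CDB Mul1=32; stall // r0:Mul2,r1:8,r2:Add1,r3:32
cycle 7: stall // r0:Mul2,r1:8,r2:Add1,r3:32
cycle 8: stall // r0:Mul2,r1:8,r2:Add1,r3:32
cycle 9: CDB Add2=41; issue ADD r1<-Add2 // r0:Mul2,r1:Add2,r2:Add1,r3:32
cycle 10: issue MUL r3<-Mul1 // r0:Mul2,r1:Add2,r2:Add1,r3:Mul1
cycle 11: stall // r0:Mul2,r1:Add2,r2:Add1,r3:Mul1
cycle 12: stall // r0:Mul2,r1:Add2,r2:Add1,r3:Mul1
cycle 13: CDB Mul2=328; stall // r0:328,r1:Add2,r2:Add1,r3:Mul1
cycle 14: stall // r0:328,r1:Add2,r2:Add1,r3:Mul1
cycle 15: stall // r0:328,r1:Add2,r2:Add1,r3:Mul1
cycle 16: CDB Add1=369; issue ADD r2<-Add1 // r0:328,r1:Add2,r2:Add1,r3:Mul1
cycle 17: CDB Mul1=10496 // r0:328,r1:Add2,r2:Add1,r3:10496
cycle 18: - // r0:328,r1:Add2,r2:Add1,r3:10496
cycle 19: CDB Add2=738 // r0:328,r1:738,r2:Add1,r3:10496
cycle 20: - // r0:328,r1:738,r2:Add1,r3:10496
cycle 21: - // r0:328,r1:738,r2:Add1,r3:10496
cycle 22: CDB Add1=1107 // r0:328,r1:738,r2:1107,r3:10496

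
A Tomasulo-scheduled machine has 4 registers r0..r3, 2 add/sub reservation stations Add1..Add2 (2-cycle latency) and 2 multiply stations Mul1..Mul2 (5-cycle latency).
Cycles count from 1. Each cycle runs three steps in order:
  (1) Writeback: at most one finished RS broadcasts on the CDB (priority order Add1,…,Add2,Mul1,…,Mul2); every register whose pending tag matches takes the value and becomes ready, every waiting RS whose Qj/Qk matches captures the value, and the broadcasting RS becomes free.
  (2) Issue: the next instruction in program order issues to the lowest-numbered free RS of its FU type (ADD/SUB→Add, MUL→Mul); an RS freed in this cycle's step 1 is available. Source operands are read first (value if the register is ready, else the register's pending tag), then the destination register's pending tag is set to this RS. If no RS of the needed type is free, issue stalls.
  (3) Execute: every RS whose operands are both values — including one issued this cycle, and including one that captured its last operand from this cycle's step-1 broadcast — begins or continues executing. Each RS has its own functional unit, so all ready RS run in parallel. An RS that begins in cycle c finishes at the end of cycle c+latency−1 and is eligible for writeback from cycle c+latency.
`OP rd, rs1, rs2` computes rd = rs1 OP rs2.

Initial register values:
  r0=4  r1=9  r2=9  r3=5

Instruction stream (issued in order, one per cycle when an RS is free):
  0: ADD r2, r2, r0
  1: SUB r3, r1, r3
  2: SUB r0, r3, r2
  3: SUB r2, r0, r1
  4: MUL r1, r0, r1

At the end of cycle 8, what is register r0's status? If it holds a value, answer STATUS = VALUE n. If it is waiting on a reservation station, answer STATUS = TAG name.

STATUS = VALUE -9

c1: issue ADD r2<-Add1 | r0:4,r1:9,r2:Add1,r3:5
c2: issue SUB r3<-Add2 | r0:4,r1:9,r2:Add1,r3:Add2
c3: CDB Add1=13; issue SUB r0<-Add1 | r0:Add1,r1:9,r2:13,r3:Add2
c4: CDB Add2=4; issue SUB r2<-Add2 | r0:Add1,r1:9,r2:Add2,r3:4
c5: issue MUL r1<-Mul1 | r0:Add1,r1:Mul1,r2:Add2,r3:4
c6: CDB Add1=-9 | r0:-9,r1:Mul1,r2:Add2,r3:4
c7: - | r0:-9,r1:Mul1,r2:Add2,r3:4
c8: CDB Add2=-18 | r0:-9,r1:Mul1,r2:-18,r3:4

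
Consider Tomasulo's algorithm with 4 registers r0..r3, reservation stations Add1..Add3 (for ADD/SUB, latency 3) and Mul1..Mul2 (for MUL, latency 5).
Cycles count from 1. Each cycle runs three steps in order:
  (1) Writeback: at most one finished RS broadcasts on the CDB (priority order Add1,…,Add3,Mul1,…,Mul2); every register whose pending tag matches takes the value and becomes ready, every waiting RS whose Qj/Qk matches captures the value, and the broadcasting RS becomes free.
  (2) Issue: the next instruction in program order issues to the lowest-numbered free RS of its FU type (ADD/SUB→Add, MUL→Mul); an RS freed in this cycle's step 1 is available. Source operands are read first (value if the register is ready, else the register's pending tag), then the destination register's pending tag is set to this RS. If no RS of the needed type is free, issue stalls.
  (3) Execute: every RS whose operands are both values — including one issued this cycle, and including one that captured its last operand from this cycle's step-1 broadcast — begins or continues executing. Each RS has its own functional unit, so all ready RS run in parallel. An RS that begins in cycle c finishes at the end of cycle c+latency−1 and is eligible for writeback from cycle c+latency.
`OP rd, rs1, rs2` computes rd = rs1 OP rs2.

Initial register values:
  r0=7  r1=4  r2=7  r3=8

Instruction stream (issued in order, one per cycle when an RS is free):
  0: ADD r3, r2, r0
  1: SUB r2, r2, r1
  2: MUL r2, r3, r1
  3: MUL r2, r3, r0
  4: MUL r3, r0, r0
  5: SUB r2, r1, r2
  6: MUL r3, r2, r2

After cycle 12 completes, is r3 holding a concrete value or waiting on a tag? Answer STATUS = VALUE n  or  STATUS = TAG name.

  c1: issue ADD r3<-Add1  regs: r0:7,r1:4,r2:7,r3:Add1
  c2: issue SUB r2<-Add2  regs: r0:7,r1:4,r2:Add2,r3:Add1
  c3: issue MUL r2<-Mul1  regs: r0:7,r1:4,r2:Mul1,r3:Add1
  c4: CDB Add1=14; issue MUL r2<-Mul2  regs: r0:7,r1:4,r2:Mul2,r3:14
  c5: CDB Add2=3; stall  regs: r0:7,r1:4,r2:Mul2,r3:14
  c6: stall  regs: r0:7,r1:4,r2:Mul2,r3:14
  c7: stall  regs: r0:7,r1:4,r2:Mul2,r3:14
  c8: stall  regs: r0:7,r1:4,r2:Mul2,r3:14
  c9: CDB Mul1=56; issue MUL r3<-Mul1  regs: r0:7,r1:4,r2:Mul2,r3:Mul1
  c10: CDB Mul2=98; issue SUB r2<-Add1  regs: r0:7,r1:4,r2:Add1,r3:Mul1
  c11: issue MUL r3<-Mul2  regs: r0:7,r1:4,r2:Add1,r3:Mul2
  c12: -  regs: r0:7,r1:4,r2:Add1,r3:Mul2

STATUS = TAG Mul2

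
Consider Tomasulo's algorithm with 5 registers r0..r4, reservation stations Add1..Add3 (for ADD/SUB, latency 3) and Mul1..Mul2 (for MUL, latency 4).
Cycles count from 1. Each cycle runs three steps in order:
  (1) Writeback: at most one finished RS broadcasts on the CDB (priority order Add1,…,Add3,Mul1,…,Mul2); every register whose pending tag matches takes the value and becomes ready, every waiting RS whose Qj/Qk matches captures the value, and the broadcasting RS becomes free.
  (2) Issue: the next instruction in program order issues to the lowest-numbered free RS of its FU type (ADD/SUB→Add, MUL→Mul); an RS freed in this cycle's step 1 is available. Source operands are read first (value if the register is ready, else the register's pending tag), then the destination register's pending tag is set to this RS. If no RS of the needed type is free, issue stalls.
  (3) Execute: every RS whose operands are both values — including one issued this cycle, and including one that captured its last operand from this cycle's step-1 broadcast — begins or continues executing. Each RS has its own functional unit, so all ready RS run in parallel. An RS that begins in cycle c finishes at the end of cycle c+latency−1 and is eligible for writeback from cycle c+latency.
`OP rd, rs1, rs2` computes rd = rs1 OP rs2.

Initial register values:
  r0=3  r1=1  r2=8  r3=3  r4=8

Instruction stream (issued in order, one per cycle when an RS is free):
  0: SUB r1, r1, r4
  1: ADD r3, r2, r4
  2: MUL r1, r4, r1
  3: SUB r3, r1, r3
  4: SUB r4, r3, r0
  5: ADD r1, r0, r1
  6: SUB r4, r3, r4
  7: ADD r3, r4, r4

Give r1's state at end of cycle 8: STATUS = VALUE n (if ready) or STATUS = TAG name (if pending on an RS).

cycle 1: issue SUB r1<-Add1 // r0:3,r1:Add1,r2:8,r3:3,r4:8
cycle 2: issue ADD r3<-Add2 // r0:3,r1:Add1,r2:8,r3:Add2,r4:8
cycle 3: issue MUL r1<-Mul1 // r0:3,r1:Mul1,r2:8,r3:Add2,r4:8
cycle 4: CDB Add1=-7; issue SUB r3<-Add1 // r0:3,r1:Mul1,r2:8,r3:Add1,r4:8
cycle 5: CDB Add2=16; issue SUB r4<-Add2 // r0:3,r1:Mul1,r2:8,r3:Add1,r4:Add2
cycle 6: issue ADD r1<-Add3 // r0:3,r1:Add3,r2:8,r3:Add1,r4:Add2
cycle 7: stall // r0:3,r1:Add3,r2:8,r3:Add1,r4:Add2
cycle 8: CDB Mul1=-56; stall // r0:3,r1:Add3,r2:8,r3:Add1,r4:Add2

STATUS = TAG Add3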